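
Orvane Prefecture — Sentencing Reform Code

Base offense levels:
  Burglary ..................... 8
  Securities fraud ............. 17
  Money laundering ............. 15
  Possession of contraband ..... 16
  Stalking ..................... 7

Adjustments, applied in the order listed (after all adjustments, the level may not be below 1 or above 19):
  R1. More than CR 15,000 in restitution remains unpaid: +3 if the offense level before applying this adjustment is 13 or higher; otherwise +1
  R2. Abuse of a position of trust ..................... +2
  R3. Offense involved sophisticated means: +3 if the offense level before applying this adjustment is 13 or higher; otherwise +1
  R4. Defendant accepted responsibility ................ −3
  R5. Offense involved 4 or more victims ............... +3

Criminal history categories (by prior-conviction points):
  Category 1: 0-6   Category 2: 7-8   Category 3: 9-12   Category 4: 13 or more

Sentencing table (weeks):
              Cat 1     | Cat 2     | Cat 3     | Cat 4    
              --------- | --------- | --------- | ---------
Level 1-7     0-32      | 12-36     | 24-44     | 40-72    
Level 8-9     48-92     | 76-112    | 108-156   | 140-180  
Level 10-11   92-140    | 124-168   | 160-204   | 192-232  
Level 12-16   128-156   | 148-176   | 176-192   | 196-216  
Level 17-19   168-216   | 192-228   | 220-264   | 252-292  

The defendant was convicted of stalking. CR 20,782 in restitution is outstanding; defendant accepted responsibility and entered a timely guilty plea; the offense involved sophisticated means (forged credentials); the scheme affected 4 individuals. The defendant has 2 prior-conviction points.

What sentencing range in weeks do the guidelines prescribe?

Base offense level for stalking: 7.
R1 applies (level before this adjustment is 7 < 13, so +1): 7 + 1 = 8.
R3 applies (level before this adjustment is 8 < 13, so +1): 8 + 1 = 9.
R4 applies: 9 − 3 = 6.
R5 applies: 6 + 3 = 9.
Final offense level: 9.
Criminal history: 2 prior points → Category 1 (0-6).
Level 9 falls in the 8-9 band.
Grid: Level 8-9 × Category 1 = 48-92 weeks.

48-92 weeks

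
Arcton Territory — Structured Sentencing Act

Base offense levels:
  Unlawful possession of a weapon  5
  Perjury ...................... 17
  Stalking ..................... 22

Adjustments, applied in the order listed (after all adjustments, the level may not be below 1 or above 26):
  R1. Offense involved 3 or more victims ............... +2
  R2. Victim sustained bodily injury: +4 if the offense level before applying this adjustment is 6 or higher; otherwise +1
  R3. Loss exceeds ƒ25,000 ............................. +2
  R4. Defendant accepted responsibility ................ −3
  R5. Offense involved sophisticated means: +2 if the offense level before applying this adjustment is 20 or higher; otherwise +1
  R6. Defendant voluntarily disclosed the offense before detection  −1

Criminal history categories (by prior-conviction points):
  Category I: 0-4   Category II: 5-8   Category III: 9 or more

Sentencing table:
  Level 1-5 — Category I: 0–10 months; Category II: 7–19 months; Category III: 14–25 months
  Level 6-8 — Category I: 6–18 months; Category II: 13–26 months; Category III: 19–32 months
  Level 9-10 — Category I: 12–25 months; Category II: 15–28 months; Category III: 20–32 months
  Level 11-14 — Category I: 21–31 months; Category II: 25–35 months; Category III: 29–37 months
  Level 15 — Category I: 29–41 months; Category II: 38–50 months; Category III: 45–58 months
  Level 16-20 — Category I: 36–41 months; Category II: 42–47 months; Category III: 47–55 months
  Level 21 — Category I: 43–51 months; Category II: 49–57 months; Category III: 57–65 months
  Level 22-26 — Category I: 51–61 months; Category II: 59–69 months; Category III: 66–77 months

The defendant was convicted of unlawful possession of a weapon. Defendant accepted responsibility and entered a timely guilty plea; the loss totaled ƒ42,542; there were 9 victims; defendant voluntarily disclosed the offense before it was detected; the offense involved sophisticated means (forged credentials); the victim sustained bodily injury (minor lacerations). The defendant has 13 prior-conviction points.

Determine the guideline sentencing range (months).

Base offense level for unlawful possession of a weapon: 5.
R1 applies: 5 + 2 = 7.
R2 applies (level before this adjustment is 7 ≥ 6, so +4): 7 + 4 = 11.
R3 applies: 11 + 2 = 13.
R4 applies: 13 − 3 = 10.
R5 applies (level before this adjustment is 10 < 20, so +1): 10 + 1 = 11.
R6 applies: 11 − 1 = 10.
Final offense level: 10.
Criminal history: 13 prior points → Category III (9+).
Level 10 falls in the 9-10 band.
Grid: Level 9-10 × Category III = 20-32 months.

20-32 months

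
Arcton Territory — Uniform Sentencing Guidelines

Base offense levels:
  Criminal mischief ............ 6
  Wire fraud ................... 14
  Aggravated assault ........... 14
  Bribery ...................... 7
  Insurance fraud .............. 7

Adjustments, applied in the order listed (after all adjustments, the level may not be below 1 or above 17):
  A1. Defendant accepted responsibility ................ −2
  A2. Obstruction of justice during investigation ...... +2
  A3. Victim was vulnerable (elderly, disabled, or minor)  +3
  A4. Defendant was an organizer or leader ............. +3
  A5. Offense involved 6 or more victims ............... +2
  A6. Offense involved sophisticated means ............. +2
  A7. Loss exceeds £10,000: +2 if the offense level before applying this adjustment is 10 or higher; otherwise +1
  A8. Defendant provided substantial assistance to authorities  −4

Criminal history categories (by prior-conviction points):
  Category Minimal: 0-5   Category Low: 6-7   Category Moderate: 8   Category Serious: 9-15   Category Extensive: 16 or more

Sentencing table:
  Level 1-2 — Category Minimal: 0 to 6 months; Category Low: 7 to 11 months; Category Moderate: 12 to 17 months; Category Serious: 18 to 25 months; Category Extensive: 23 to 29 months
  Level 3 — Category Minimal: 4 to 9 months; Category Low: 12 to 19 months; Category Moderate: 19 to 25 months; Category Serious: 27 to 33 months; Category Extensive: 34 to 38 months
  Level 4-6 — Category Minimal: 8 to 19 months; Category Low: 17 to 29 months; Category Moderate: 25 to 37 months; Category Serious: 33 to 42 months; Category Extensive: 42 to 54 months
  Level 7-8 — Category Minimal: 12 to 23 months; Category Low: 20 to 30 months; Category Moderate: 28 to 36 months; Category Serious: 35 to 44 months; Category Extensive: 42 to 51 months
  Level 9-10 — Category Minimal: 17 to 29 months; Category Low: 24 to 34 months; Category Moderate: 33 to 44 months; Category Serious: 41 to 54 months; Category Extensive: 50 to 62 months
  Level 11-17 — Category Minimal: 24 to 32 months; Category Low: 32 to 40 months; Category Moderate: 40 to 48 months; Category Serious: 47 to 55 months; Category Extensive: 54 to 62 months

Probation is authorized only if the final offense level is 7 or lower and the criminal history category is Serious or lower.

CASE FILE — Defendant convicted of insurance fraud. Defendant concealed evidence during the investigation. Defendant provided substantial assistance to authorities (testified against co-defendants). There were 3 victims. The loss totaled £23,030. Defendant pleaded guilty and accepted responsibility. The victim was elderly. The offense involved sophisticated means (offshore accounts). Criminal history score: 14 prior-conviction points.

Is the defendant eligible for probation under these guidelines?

No

Base offense level for insurance fraud: 7.
A1 applies: 7 − 2 = 5.
A2 applies: 5 + 2 = 7.
A3 applies: 7 + 3 = 10.
A5 does not apply.
A6 applies: 10 + 2 = 12.
A7 applies (level before this adjustment is 12 ≥ 10, so +2): 12 + 2 = 14.
A8 applies: 14 − 4 = 10.
Final offense level: 10.
Criminal history: 14 prior points → Category Serious (9-15).
Level 10 falls in the 9-10 band.
Grid: Level 9-10 × Category Serious = 41-54 months.
Probation check: level 10 > 7 and category Serious ≤ Serious → not eligible.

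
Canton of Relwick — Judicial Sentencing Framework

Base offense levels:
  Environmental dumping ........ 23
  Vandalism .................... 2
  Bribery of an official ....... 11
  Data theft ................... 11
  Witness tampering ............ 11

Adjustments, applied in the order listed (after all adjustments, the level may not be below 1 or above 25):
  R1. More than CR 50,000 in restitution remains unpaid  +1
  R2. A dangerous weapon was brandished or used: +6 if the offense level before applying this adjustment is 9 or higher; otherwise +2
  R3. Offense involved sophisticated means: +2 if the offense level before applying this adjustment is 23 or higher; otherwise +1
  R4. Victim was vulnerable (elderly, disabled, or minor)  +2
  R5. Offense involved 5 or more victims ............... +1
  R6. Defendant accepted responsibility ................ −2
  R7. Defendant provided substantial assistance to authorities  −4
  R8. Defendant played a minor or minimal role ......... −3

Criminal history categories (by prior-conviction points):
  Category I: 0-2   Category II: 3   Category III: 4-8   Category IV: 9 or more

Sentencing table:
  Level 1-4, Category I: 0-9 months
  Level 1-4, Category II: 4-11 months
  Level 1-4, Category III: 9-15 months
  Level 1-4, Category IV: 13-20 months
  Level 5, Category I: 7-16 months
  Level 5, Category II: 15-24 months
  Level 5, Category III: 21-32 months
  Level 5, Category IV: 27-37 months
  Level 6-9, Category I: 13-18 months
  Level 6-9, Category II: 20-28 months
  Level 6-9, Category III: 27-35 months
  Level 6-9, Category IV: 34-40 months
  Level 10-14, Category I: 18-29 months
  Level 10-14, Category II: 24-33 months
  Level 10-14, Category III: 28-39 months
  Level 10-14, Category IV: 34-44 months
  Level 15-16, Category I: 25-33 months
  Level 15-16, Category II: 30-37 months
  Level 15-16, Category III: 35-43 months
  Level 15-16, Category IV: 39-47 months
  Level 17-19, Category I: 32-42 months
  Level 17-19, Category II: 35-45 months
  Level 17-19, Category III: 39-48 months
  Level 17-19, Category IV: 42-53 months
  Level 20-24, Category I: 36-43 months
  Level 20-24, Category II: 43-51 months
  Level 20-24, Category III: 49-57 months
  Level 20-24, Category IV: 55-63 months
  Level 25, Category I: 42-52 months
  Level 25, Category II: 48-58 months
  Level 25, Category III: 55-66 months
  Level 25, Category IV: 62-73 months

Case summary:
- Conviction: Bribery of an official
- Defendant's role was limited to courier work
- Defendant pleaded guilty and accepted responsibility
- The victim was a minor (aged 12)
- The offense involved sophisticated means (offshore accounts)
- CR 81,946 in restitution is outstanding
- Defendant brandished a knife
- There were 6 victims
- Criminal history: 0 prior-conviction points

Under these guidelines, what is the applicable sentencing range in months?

Base offense level for bribery of an official: 11.
R1 applies: 11 + 1 = 12.
R2 applies (level before this adjustment is 12 ≥ 9, so +6): 12 + 6 = 18.
R3 applies (level before this adjustment is 18 < 23, so +1): 18 + 1 = 19.
R4 applies: 19 + 2 = 21.
R5 applies: 21 + 1 = 22.
R6 applies: 22 − 2 = 20.
R7 does not apply.
R8 applies: 20 − 3 = 17.
Final offense level: 17.
Criminal history: 0 prior points → Category I (0-2).
Level 17 falls in the 17-19 band.
Grid: Level 17-19 × Category I = 32-42 months.

32-42 months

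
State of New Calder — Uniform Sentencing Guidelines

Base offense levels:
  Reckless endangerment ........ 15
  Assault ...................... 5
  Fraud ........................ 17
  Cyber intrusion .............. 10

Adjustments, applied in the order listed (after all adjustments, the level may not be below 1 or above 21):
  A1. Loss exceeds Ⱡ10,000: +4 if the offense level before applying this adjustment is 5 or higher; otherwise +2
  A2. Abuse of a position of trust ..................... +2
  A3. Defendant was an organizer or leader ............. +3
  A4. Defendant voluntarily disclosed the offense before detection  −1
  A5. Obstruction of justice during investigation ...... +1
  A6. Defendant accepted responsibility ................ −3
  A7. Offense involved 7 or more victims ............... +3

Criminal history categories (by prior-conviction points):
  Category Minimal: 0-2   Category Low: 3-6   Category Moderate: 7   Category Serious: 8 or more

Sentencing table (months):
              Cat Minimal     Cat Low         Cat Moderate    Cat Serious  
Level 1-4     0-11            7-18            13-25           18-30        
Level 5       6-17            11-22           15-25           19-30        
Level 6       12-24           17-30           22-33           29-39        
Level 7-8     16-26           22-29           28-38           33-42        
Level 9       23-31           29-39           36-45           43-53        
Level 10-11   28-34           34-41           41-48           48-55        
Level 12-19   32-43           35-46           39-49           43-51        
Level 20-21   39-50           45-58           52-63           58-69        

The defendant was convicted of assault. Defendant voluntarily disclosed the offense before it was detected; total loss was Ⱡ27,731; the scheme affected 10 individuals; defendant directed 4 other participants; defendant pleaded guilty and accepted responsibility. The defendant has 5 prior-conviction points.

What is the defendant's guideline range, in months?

Base offense level for assault: 5.
A1 applies (level before this adjustment is 5 ≥ 5, so +4): 5 + 4 = 9.
A2 does not apply.
A3 applies: 9 + 3 = 12.
A4 applies: 12 − 1 = 11.
A5 does not apply.
A6 applies: 11 − 3 = 8.
A7 applies: 8 + 3 = 11.
Final offense level: 11.
Criminal history: 5 prior points → Category Low (3-6).
Level 11 falls in the 10-11 band.
Grid: Level 10-11 × Category Low = 34-41 months.

34-41 months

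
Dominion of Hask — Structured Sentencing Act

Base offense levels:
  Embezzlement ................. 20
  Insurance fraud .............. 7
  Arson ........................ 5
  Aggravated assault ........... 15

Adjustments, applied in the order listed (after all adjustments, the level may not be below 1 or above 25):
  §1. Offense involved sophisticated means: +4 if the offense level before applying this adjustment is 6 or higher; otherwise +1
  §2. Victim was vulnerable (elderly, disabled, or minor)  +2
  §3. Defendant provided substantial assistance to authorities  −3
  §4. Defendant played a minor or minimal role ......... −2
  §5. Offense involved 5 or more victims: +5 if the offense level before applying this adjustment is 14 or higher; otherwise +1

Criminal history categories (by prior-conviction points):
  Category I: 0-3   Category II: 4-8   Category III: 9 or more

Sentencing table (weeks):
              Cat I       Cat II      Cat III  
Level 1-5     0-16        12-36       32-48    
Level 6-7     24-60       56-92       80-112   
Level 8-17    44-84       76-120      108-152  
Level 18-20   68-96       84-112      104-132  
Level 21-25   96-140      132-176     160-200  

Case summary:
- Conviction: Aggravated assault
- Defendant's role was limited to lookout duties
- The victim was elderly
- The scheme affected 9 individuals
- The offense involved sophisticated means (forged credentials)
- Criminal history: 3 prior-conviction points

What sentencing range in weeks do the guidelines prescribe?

Base offense level for aggravated assault: 15.
§1 applies (level before this adjustment is 15 ≥ 6, so +4): 15 + 4 = 19.
§2 applies: 19 + 2 = 21.
§4 applies: 21 − 2 = 19.
§5 applies (level before this adjustment is 19 ≥ 14, so +5): 19 + 5 = 24.
Final offense level: 24.
Criminal history: 3 prior points → Category I (0-3).
Level 24 falls in the 21-25 band.
Grid: Level 21-25 × Category I = 96-140 weeks.

96-140 weeks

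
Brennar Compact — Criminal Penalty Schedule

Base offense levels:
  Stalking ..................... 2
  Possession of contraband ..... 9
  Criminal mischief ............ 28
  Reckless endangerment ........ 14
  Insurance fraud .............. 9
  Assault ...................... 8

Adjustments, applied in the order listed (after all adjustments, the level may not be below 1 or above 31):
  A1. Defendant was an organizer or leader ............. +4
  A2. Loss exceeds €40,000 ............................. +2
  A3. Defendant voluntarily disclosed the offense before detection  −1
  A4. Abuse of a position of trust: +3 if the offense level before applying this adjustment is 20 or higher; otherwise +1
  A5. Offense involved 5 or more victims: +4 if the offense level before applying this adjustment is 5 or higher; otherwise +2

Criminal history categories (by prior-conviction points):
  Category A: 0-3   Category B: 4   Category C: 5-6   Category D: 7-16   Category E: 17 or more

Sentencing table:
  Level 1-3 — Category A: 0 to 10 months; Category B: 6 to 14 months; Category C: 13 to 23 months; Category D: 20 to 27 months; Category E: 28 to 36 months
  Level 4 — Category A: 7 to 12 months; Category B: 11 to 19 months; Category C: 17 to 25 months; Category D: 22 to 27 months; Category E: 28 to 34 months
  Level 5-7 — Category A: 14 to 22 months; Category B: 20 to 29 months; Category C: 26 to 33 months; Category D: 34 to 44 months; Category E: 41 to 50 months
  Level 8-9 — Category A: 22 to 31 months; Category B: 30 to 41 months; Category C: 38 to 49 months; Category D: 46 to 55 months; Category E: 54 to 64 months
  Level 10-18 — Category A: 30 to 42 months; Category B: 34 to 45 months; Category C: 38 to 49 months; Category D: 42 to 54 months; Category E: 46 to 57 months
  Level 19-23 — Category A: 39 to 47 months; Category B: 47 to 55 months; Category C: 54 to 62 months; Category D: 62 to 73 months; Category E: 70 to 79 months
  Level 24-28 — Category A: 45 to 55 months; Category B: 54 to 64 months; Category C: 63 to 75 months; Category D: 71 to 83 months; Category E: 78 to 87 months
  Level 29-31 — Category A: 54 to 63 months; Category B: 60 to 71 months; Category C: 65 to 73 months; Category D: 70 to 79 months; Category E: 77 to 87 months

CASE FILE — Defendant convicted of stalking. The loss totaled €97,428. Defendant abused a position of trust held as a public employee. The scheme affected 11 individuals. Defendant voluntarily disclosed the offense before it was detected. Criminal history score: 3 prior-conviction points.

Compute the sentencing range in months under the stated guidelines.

Base offense level for stalking: 2.
A2 applies: 2 + 2 = 4.
A3 applies: 4 − 1 = 3.
A4 applies (level before this adjustment is 3 < 20, so +1): 3 + 1 = 4.
A5 applies (level before this adjustment is 4 < 5, so +2): 4 + 2 = 6.
Final offense level: 6.
Criminal history: 3 prior points → Category A (0-3).
Level 6 falls in the 5-7 band.
Grid: Level 5-7 × Category A = 14-22 months.

14-22 months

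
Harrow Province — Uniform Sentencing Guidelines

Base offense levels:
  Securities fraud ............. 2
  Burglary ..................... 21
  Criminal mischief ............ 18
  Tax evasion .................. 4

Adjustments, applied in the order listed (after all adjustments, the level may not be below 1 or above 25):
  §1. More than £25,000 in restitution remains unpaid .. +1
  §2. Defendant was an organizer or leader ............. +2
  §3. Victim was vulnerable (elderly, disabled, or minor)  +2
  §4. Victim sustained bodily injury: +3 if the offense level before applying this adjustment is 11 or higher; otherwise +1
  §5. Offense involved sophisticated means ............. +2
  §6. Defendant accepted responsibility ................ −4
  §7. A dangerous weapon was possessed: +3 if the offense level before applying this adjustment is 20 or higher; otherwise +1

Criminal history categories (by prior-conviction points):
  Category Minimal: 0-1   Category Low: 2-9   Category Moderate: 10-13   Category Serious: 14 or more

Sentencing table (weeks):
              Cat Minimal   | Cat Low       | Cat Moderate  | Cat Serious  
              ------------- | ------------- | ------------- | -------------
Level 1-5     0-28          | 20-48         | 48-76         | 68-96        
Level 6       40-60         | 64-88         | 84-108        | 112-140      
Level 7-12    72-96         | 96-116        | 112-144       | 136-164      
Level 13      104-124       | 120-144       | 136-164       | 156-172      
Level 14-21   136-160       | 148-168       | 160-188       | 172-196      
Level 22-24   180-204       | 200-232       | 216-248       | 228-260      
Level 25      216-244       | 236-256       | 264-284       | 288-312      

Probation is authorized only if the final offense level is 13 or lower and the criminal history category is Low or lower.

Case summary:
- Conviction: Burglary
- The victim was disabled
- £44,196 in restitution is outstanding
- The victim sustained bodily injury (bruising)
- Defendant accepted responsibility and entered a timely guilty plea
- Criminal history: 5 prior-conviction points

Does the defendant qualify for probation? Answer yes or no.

No

Base offense level for burglary: 21.
§1 applies: 21 + 1 = 22.
§2 does not apply.
§3 applies: 22 + 2 = 24.
§4 applies (level before this adjustment is 24 ≥ 11, so +3): 24 + 3 = 27.
§6 applies: 27 − 4 = 23.
§7 does not apply.
Final offense level: 23.
Criminal history: 5 prior points → Category Low (2-9).
Level 23 falls in the 22-24 band.
Grid: Level 22-24 × Category Low = 200-232 weeks.
Probation check: level 23 > 13 and category Low ≤ Low → not eligible.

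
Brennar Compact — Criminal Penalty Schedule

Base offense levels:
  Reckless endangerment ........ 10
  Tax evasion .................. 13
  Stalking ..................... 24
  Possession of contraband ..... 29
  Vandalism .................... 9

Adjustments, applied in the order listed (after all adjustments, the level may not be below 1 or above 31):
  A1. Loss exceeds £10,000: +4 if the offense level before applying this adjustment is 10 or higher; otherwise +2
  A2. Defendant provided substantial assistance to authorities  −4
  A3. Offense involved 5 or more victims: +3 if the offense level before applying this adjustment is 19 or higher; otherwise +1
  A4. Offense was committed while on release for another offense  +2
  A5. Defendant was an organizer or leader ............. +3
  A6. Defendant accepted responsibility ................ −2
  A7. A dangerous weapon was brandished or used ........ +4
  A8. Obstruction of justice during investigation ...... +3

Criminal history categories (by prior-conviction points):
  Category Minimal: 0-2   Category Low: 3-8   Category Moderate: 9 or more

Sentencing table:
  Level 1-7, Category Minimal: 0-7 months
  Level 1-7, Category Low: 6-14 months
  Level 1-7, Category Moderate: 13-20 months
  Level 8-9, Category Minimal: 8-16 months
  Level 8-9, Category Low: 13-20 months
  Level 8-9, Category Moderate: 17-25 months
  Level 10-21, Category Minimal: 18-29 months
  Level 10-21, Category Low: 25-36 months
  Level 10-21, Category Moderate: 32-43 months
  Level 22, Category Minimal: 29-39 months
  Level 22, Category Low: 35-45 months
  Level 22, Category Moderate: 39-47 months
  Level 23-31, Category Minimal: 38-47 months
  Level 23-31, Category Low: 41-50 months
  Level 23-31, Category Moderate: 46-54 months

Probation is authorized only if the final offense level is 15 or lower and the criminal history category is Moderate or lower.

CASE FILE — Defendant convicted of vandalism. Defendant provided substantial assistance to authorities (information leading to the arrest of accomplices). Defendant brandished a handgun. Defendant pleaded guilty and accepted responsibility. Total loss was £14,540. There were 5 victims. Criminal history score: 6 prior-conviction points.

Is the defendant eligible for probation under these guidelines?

Base offense level for vandalism: 9.
A1 applies (level before this adjustment is 9 < 10, so +2): 9 + 2 = 11.
A2 applies: 11 − 4 = 7.
A3 applies (level before this adjustment is 7 < 19, so +1): 7 + 1 = 8.
A5 does not apply.
A6 applies: 8 − 2 = 6.
A7 applies: 6 + 4 = 10.
Final offense level: 10.
Criminal history: 6 prior points → Category Low (3-8).
Level 10 falls in the 10-21 band.
Grid: Level 10-21 × Category Low = 25-36 months.
Probation check: level 10 ≤ 15 and category Low ≤ Moderate → eligible.

Yes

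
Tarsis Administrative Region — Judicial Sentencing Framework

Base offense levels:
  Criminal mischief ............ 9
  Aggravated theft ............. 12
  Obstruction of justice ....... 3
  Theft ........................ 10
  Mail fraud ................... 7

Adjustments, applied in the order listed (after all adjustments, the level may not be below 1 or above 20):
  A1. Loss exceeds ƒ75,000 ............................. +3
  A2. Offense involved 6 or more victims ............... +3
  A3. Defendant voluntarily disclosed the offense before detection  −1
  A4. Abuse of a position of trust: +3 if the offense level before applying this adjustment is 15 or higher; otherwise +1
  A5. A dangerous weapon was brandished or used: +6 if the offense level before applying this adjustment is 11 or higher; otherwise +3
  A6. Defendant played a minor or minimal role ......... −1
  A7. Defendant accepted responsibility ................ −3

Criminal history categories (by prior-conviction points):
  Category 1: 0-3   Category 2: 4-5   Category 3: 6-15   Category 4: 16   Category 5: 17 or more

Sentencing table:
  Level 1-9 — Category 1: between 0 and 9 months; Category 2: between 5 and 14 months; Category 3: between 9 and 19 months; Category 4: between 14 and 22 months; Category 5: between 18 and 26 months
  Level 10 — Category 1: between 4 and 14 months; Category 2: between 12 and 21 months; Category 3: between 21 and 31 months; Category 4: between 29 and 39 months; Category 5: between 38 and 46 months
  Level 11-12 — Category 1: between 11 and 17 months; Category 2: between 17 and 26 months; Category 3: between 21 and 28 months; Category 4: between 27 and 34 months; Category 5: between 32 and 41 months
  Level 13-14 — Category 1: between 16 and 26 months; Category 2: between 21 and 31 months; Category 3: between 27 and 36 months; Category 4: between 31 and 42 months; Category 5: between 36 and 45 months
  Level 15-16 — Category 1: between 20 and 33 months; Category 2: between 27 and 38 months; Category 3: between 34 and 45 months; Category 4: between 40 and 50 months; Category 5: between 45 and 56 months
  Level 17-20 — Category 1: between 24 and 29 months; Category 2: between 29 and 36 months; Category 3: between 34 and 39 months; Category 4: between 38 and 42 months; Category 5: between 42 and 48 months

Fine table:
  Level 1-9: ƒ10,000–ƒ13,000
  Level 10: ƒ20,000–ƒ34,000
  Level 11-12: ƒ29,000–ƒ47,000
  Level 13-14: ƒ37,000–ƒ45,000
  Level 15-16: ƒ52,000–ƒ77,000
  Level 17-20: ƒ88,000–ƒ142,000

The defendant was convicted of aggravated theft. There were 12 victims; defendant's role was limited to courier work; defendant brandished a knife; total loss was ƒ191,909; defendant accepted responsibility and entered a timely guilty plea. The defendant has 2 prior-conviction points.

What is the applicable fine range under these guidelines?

ƒ88,000–ƒ142,000

Base offense level for aggravated theft: 12.
A1 applies: 12 + 3 = 15.
A2 applies: 15 + 3 = 18.
A3 does not apply.
A5 applies (level before this adjustment is 18 ≥ 11, so +6): 18 + 6 = 24.
A6 applies: 24 − 1 = 23.
A7 applies: 23 − 3 = 20.
Final offense level: 20.
Level 20 falls in the 17-20 band.
Fine table: Level 17-20 → ƒ88,000–ƒ142,000.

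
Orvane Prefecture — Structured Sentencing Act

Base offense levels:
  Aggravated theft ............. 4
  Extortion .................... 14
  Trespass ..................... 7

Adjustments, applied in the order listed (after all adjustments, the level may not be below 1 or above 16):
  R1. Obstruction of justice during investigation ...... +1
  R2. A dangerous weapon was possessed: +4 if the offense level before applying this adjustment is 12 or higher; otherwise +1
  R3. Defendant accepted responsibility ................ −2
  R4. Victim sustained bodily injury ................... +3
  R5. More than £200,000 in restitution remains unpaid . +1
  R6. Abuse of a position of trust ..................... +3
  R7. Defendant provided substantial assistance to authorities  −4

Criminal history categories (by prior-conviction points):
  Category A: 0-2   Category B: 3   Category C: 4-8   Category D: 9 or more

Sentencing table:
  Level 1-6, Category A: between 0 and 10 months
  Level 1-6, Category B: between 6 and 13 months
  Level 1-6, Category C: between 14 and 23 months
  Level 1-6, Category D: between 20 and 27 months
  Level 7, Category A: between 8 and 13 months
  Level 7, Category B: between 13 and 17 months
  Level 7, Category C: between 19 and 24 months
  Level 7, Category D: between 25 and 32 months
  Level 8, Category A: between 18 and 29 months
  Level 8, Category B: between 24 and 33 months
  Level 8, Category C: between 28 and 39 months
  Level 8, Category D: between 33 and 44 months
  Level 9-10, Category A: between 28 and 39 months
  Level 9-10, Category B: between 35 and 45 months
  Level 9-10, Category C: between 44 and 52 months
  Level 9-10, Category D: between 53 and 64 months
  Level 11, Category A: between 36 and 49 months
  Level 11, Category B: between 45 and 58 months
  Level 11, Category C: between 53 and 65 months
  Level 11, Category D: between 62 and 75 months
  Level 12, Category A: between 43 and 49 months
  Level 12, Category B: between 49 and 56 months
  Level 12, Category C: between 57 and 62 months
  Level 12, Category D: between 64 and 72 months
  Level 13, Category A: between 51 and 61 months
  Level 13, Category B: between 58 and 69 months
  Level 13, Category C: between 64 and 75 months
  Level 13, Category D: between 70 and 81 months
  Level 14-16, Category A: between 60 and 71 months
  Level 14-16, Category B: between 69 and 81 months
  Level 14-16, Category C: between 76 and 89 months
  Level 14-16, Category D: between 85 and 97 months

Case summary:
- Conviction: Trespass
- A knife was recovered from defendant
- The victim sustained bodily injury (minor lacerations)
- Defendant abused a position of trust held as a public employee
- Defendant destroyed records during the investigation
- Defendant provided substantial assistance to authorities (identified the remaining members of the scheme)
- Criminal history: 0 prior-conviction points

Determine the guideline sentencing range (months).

Base offense level for trespass: 7.
R1 applies: 7 + 1 = 8.
R2 applies (level before this adjustment is 8 < 12, so +1): 8 + 1 = 9.
R3 does not apply.
R4 applies: 9 + 3 = 12.
R5 does not apply.
R6 applies: 12 + 3 = 15.
R7 applies: 15 − 4 = 11.
Final offense level: 11.
Criminal history: 0 prior points → Category A (0-2).
Level 11 falls in the 11 band.
Grid: Level 11 × Category A = 36-49 months.

36-49 months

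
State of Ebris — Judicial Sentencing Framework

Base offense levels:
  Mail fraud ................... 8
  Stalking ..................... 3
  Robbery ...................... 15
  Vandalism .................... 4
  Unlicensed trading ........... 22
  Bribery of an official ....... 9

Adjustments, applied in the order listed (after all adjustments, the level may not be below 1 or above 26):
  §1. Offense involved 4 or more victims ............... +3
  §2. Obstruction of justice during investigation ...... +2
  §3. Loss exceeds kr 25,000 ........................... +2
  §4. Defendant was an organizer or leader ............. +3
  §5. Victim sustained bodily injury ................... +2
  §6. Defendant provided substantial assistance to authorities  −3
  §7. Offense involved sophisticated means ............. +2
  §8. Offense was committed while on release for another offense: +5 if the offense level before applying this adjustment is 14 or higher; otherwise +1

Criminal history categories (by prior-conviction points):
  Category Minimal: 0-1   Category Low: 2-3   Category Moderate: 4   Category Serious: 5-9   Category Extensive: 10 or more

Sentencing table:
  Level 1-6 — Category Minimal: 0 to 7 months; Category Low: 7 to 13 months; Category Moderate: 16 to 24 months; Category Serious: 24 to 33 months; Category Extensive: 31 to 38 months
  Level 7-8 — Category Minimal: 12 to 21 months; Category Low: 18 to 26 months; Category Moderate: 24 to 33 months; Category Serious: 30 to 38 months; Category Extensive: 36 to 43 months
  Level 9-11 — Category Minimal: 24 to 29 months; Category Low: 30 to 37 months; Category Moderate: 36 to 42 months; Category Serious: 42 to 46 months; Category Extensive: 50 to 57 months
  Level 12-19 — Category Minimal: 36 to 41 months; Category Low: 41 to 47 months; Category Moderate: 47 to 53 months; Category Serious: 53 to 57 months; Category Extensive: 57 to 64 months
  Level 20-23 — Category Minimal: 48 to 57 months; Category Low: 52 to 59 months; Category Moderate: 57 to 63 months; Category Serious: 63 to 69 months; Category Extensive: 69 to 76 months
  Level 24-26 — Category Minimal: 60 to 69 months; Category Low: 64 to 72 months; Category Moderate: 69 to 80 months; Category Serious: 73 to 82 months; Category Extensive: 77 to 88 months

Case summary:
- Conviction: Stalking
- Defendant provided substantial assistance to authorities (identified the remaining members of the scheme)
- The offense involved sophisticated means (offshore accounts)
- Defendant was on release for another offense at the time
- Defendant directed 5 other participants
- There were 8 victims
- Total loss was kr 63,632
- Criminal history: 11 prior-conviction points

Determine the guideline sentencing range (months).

Base offense level for stalking: 3.
§1 applies: 3 + 3 = 6.
§2 does not apply.
§3 applies: 6 + 2 = 8.
§4 applies: 8 + 3 = 11.
§6 applies: 11 − 3 = 8.
§7 applies: 8 + 2 = 10.
§8 applies (level before this adjustment is 10 < 14, so +1): 10 + 1 = 11.
Final offense level: 11.
Criminal history: 11 prior points → Category Extensive (10+).
Level 11 falls in the 9-11 band.
Grid: Level 9-11 × Category Extensive = 50-57 months.

50-57 months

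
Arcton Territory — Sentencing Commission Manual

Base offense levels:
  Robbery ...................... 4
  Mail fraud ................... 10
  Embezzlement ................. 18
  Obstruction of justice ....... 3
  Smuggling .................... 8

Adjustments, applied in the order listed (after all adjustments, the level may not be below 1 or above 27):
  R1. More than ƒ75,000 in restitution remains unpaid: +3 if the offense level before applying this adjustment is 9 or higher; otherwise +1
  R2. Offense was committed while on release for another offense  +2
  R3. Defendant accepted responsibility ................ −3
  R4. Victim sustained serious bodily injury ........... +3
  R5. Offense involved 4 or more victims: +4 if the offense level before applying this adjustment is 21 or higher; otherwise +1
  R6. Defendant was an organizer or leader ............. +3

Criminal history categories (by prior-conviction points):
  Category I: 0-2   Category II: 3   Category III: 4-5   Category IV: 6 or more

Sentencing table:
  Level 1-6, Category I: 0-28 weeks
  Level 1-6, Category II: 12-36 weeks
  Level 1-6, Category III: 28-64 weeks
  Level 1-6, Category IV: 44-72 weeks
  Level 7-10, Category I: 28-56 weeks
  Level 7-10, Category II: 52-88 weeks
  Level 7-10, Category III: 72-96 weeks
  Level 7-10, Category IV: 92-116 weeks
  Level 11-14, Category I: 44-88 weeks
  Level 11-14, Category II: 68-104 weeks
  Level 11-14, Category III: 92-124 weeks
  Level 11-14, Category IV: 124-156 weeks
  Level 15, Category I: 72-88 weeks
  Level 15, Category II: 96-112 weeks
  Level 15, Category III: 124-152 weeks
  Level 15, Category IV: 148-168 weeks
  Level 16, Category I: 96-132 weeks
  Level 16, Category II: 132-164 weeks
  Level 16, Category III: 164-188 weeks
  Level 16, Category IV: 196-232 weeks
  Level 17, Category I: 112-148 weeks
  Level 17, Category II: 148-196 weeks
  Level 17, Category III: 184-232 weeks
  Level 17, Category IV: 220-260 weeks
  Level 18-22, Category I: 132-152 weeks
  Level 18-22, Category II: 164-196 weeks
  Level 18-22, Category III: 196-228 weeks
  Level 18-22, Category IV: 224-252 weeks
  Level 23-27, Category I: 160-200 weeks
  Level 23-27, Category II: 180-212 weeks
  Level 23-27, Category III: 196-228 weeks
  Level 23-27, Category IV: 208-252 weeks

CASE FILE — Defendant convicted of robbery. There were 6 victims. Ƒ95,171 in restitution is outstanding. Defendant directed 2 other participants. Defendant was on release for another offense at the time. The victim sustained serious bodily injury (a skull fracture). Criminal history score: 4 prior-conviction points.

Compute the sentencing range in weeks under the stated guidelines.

92-124 weeks

Base offense level for robbery: 4.
R1 applies (level before this adjustment is 4 < 9, so +1): 4 + 1 = 5.
R2 applies: 5 + 2 = 7.
R4 applies: 7 + 3 = 10.
R5 applies (level before this adjustment is 10 < 21, so +1): 10 + 1 = 11.
R6 applies: 11 + 3 = 14.
Final offense level: 14.
Criminal history: 4 prior points → Category III (4-5).
Level 14 falls in the 11-14 band.
Grid: Level 11-14 × Category III = 92-124 weeks.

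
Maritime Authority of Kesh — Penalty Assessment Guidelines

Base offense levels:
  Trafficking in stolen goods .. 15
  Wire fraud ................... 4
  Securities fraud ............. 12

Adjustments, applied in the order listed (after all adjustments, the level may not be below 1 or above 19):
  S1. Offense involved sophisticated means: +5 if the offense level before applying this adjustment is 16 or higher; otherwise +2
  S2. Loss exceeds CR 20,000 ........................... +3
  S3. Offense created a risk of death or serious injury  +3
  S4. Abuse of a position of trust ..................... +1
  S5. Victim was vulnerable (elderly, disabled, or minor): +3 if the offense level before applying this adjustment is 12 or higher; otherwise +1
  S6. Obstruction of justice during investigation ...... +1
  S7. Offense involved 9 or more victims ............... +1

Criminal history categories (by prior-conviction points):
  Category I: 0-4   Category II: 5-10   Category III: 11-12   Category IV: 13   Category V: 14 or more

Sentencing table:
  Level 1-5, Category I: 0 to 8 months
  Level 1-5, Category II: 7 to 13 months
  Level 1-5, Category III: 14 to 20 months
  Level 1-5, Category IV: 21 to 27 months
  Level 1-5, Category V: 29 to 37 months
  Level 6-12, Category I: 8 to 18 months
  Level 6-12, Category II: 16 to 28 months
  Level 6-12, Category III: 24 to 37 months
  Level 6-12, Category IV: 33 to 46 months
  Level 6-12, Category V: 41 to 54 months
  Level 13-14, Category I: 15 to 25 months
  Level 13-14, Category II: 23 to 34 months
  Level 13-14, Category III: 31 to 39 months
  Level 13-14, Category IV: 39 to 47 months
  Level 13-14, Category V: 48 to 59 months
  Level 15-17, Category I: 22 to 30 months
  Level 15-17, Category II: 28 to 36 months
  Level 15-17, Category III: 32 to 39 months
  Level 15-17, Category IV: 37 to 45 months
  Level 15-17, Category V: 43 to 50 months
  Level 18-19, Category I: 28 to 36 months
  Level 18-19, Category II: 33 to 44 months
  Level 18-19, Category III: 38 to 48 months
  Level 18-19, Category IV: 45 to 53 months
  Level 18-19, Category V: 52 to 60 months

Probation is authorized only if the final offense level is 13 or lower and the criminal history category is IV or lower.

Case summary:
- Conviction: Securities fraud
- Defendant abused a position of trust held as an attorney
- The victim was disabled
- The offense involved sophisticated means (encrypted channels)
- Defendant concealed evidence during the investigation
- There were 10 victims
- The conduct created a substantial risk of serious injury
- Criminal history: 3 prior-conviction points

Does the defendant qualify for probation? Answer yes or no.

No

Base offense level for securities fraud: 12.
S1 applies (level before this adjustment is 12 < 16, so +2): 12 + 2 = 14.
S3 applies: 14 + 3 = 17.
S4 applies: 17 + 1 = 18.
S5 applies (level before this adjustment is 18 ≥ 12, so +3): 18 + 3 = 21.
S6 applies: 21 + 1 = 22.
S7 applies: 22 + 1 = 23.
Level 23 exceeds the maximum of 19; capped at 19.
Final offense level: 19.
Criminal history: 3 prior points → Category I (0-4).
Level 19 falls in the 18-19 band.
Grid: Level 18-19 × Category I = 28-36 months.
Probation check: level 19 > 13 and category I ≤ IV → not eligible.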